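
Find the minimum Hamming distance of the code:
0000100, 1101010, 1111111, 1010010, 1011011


Comparing all pairs, minimum distance: 2
Can detect 1 errors, correct 0 errors

2


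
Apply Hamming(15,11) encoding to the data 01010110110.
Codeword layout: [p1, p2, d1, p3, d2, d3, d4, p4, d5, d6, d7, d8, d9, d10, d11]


Parity bits: p1=0, p2=0, p3=0, p4=0

000010100110110


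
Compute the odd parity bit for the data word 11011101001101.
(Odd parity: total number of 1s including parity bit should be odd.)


Number of 1s in data: 9
Parity bit: 0

0


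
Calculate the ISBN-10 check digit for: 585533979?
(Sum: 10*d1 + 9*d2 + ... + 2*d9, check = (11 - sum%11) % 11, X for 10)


Weighted sum: 305
305 mod 11 = 8

Check digit: 3


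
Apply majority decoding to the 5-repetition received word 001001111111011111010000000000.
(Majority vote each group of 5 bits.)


Groups: 00100, 11111, 11011, 11101, 00000, 00000
Majority votes: 011100

011100


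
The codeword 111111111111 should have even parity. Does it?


Number of 1s: 12

Yes, parity is correct (12 ones)


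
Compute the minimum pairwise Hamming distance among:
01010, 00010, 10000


Comparing all pairs, minimum distance: 1
Can detect 0 errors, correct 0 errors

1


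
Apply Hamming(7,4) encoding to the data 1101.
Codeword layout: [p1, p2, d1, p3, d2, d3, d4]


Parity bits: p1=1, p2=0, p3=0

1010101


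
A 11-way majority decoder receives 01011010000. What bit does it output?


Ones: 4 out of 11
Threshold: 6

0 (4/11 voted 1)


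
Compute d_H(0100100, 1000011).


XOR: 1100111
Count of 1s: 5

5


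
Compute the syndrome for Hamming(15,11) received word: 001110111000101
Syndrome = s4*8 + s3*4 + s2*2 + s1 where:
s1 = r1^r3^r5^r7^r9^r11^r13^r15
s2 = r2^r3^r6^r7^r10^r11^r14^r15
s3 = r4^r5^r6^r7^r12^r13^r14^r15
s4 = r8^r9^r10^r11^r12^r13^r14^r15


s1=0, s2=1, s3=1, s4=0

Syndrome = 6 (error at position 6)


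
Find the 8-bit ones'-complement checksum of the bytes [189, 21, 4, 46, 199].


Sum = 459 mod 256 = 203
Complement = 52

52


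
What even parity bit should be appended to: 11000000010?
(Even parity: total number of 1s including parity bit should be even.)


Number of 1s in data: 3
Parity bit: 1

1


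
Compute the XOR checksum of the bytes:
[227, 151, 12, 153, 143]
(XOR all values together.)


XOR chain: 227 ^ 151 ^ 12 ^ 153 ^ 143 = 110

110


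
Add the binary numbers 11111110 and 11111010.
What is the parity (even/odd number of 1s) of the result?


11111110 = 254
11111010 = 250
Sum = 504 = 111111000
1s count = 6

even parity (6 ones in 111111000)


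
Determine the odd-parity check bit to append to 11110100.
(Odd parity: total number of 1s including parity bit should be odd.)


Number of 1s in data: 5
Parity bit: 0

0


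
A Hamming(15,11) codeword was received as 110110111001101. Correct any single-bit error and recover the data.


Syndrome = 10: error at position 10

Data: 01011101101 (corrected bit 10)


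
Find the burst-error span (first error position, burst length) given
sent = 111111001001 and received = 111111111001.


XOR: 000000110000

Burst at position 6, length 2


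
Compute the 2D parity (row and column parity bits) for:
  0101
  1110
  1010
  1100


Row parities: 0100
Column parities: 1101

Row P: 0100, Col P: 1101, Corner: 1


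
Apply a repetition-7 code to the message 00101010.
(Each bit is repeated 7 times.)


Each bit -> 7 copies

00000000000000111111100000001111111000000011111110000000


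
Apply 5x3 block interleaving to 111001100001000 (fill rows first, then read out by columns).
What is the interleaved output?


Matrix:
  111
  001
  100
  001
  000
Read columns: 101001000011010

101001000011010


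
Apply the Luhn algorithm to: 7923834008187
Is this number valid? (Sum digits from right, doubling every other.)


Luhn sum = 64
64 mod 10 = 4

Invalid (Luhn sum mod 10 = 4)


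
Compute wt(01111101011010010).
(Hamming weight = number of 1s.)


Counting 1s in 01111101011010010

10


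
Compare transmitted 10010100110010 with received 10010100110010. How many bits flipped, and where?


XOR: 00000000000000

0 errors (received matches sent)


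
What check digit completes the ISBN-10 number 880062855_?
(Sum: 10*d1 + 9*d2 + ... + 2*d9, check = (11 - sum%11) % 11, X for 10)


Weighted sum: 255
255 mod 11 = 2

Check digit: 9


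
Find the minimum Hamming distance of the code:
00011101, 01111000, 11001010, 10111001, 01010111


Comparing all pairs, minimum distance: 3
Can detect 2 errors, correct 1 errors

3


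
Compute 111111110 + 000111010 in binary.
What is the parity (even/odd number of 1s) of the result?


111111110 = 510
000111010 = 58
Sum = 568 = 1000111000
1s count = 4

even parity (4 ones in 1000111000)


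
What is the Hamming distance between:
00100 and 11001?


XOR: 11101
Count of 1s: 4

4


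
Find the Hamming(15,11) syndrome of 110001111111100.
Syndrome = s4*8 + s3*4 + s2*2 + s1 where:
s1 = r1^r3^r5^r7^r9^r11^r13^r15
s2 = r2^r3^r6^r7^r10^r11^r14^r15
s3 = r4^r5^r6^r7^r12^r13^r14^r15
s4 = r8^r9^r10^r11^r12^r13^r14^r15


s1=1, s2=1, s3=0, s4=0

Syndrome = 3 (error at position 3)


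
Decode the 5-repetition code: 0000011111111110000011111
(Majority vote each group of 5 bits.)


Groups: 00000, 11111, 11111, 00000, 11111
Majority votes: 01101

01101


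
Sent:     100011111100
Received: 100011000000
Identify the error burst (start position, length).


XOR: 000000111100

Burst at position 6, length 4


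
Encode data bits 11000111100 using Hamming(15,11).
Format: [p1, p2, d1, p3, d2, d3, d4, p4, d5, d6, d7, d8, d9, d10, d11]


Parity bits: p1=0, p2=1, p3=1, p4=0

011110000111100


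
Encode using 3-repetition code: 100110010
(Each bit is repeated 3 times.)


Each bit -> 3 copies

111000000111111000000111000


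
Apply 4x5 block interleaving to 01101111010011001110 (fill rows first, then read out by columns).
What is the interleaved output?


Matrix:
  01101
  11101
  00110
  01110
Read columns: 01001101111100111100

01001101111100111100


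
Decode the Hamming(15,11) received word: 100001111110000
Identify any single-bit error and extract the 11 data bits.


Syndrome = 0: no error detected

Data: 00111110000 (no errors)


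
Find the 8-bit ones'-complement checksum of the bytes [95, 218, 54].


Sum = 367 mod 256 = 111
Complement = 144

144


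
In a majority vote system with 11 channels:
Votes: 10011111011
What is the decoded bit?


Ones: 8 out of 11
Threshold: 6

1 (8/11 voted 1)


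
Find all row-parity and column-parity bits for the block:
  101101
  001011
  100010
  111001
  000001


Row parities: 01001
Column parities: 111100

Row P: 01001, Col P: 111100, Corner: 0


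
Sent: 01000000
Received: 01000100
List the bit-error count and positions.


XOR: 00000100

1 error(s) at position(s): 5


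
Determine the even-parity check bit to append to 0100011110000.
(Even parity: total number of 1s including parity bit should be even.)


Number of 1s in data: 5
Parity bit: 1

1


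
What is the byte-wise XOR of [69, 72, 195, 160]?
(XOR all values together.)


XOR chain: 69 ^ 72 ^ 195 ^ 160 = 110

110


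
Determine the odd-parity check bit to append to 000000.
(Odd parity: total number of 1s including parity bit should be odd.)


Number of 1s in data: 0
Parity bit: 1

1


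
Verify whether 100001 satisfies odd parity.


Number of 1s: 2

No, parity error (2 ones)


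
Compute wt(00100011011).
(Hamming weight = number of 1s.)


Counting 1s in 00100011011

5


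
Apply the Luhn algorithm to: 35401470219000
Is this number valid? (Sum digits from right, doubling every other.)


Luhn sum = 44
44 mod 10 = 4

Invalid (Luhn sum mod 10 = 4)


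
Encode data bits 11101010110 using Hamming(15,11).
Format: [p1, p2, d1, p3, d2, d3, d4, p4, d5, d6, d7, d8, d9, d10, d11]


Parity bits: p1=1, p2=0, p3=0, p4=0

101011001010110


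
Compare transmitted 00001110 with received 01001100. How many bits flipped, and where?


XOR: 01000010

2 error(s) at position(s): 1, 6


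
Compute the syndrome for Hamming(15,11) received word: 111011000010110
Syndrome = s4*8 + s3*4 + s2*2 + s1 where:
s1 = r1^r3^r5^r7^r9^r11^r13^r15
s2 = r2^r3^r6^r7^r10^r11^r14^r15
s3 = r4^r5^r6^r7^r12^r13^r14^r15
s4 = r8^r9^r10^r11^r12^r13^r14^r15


s1=1, s2=1, s3=0, s4=1

Syndrome = 11 (error at position 11)


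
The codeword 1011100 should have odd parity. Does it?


Number of 1s: 4

No, parity error (4 ones)


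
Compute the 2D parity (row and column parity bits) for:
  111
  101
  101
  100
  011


Row parities: 10010
Column parities: 000

Row P: 10010, Col P: 000, Corner: 0


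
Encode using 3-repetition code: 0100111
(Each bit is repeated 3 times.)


Each bit -> 3 copies

000111000000111111111


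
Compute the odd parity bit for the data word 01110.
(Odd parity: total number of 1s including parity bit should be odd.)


Number of 1s in data: 3
Parity bit: 0

0


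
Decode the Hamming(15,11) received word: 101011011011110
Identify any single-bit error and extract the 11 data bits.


Syndrome = 4: error at position 4

Data: 11101011110 (corrected bit 4)


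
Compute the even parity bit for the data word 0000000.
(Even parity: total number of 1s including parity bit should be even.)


Number of 1s in data: 0
Parity bit: 0

0


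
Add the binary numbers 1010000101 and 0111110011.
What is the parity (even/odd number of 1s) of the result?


1010000101 = 645
0111110011 = 499
Sum = 1144 = 10001111000
1s count = 5

odd parity (5 ones in 10001111000)


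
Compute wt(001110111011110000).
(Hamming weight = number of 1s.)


Counting 1s in 001110111011110000

10


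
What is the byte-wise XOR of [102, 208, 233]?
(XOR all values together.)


XOR chain: 102 ^ 208 ^ 233 = 95

95


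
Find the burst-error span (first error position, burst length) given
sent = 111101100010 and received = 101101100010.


XOR: 010000000000

Burst at position 1, length 1


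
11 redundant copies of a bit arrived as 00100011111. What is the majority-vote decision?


Ones: 6 out of 11
Threshold: 6

1 (6/11 voted 1)


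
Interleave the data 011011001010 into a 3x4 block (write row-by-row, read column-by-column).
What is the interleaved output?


Matrix:
  0110
  1100
  1010
Read columns: 011110101000

011110101000


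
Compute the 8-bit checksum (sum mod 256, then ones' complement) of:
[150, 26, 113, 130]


Sum = 419 mod 256 = 163
Complement = 92

92


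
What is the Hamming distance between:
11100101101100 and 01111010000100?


XOR: 10011111101000
Count of 1s: 8

8


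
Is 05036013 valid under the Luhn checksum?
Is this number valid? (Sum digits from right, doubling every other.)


Luhn sum = 16
16 mod 10 = 6

Invalid (Luhn sum mod 10 = 6)


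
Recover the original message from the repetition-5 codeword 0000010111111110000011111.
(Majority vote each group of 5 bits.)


Groups: 00000, 10111, 11111, 00000, 11111
Majority votes: 01101

01101


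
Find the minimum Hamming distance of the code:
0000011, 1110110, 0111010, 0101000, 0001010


Comparing all pairs, minimum distance: 2
Can detect 1 errors, correct 0 errors

2


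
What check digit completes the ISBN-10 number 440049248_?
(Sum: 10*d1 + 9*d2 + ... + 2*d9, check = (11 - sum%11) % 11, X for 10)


Weighted sum: 181
181 mod 11 = 5

Check digit: 6


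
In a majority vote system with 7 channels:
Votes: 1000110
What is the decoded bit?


Ones: 3 out of 7
Threshold: 4

0 (3/7 voted 1)


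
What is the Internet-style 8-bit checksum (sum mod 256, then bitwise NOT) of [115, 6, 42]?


Sum = 163 mod 256 = 163
Complement = 92

92


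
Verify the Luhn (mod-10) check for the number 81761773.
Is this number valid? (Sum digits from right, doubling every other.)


Luhn sum = 36
36 mod 10 = 6

Invalid (Luhn sum mod 10 = 6)


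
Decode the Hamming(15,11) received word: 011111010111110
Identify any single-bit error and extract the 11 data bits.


Syndrome = 0: no error detected

Data: 11100111110 (no errors)


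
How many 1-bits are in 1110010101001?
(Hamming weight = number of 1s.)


Counting 1s in 1110010101001

7


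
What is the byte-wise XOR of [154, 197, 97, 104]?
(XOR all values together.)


XOR chain: 154 ^ 197 ^ 97 ^ 104 = 86

86


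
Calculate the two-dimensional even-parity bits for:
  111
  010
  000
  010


Row parities: 1101
Column parities: 111

Row P: 1101, Col P: 111, Corner: 1


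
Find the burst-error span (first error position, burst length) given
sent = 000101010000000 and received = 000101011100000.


XOR: 000000001100000

Burst at position 8, length 2


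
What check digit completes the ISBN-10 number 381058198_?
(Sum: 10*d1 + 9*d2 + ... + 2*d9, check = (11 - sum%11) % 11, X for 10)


Weighted sum: 227
227 mod 11 = 7

Check digit: 4


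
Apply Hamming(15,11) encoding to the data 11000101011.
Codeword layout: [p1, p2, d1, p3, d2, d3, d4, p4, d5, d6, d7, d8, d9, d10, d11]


Parity bits: p1=1, p2=0, p3=0, p4=0

101010000101011


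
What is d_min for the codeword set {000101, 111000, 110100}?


Comparing all pairs, minimum distance: 2
Can detect 1 errors, correct 0 errors

2


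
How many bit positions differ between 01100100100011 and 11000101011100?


XOR: 10100001111111
Count of 1s: 9

9


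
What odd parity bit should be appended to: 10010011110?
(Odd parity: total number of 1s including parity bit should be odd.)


Number of 1s in data: 6
Parity bit: 1

1


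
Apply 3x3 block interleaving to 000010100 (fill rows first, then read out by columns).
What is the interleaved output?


Matrix:
  000
  010
  100
Read columns: 001010000

001010000


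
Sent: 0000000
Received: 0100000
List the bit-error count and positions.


XOR: 0100000

1 error(s) at position(s): 1


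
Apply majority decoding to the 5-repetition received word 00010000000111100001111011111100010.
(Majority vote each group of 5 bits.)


Groups: 00010, 00000, 01111, 00001, 11101, 11111, 00010
Majority votes: 0010110

0010110


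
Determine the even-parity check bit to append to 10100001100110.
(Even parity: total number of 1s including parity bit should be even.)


Number of 1s in data: 6
Parity bit: 0

0


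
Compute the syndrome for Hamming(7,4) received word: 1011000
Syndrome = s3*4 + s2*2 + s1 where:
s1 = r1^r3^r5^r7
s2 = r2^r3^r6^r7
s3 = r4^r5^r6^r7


s1=0, s2=1, s3=1

Syndrome = 6 (error at position 6)


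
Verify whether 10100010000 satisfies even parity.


Number of 1s: 3

No, parity error (3 ones)


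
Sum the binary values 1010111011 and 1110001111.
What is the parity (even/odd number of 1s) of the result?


1010111011 = 699
1110001111 = 911
Sum = 1610 = 11001001010
1s count = 5

odd parity (5 ones in 11001001010)


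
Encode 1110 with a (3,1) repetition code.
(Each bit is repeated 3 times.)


Each bit -> 3 copies

111111111000


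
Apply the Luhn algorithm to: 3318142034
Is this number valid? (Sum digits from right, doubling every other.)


Luhn sum = 39
39 mod 10 = 9

Invalid (Luhn sum mod 10 = 9)


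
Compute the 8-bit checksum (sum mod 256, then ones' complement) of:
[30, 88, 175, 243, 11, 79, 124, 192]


Sum = 942 mod 256 = 174
Complement = 81

81


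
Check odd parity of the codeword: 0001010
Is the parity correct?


Number of 1s: 2

No, parity error (2 ones)


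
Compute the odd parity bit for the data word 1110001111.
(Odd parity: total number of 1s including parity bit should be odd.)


Number of 1s in data: 7
Parity bit: 0

0


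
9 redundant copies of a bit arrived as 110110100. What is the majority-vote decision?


Ones: 5 out of 9
Threshold: 5

1 (5/9 voted 1)


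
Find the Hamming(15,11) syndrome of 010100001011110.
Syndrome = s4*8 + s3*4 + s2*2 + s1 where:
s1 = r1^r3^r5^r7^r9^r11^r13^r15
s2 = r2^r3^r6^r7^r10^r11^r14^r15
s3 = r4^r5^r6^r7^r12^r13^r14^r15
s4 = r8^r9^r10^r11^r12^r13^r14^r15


s1=1, s2=1, s3=0, s4=1

Syndrome = 11 (error at position 11)


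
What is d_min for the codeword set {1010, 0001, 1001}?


Comparing all pairs, minimum distance: 1
Can detect 0 errors, correct 0 errors

1


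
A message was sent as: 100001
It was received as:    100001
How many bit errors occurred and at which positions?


XOR: 000000

0 errors (received matches sent)


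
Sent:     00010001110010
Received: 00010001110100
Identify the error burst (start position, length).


XOR: 00000000000110

Burst at position 11, length 2


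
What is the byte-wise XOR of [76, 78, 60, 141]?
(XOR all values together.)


XOR chain: 76 ^ 78 ^ 60 ^ 141 = 179

179


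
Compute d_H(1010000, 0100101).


XOR: 1110101
Count of 1s: 5

5


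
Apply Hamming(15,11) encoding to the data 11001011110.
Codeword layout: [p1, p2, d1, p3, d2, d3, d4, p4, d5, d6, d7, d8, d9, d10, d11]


Parity bits: p1=1, p2=1, p3=0, p4=1

111010011011110


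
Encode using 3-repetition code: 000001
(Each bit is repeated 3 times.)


Each bit -> 3 copies

000000000000000111


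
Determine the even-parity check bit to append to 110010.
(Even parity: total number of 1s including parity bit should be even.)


Number of 1s in data: 3
Parity bit: 1

1


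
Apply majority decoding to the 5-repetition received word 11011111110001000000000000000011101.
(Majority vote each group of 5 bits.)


Groups: 11011, 11111, 00010, 00000, 00000, 00000, 11101
Majority votes: 1100001

1100001


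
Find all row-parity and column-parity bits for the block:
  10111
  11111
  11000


Row parities: 010
Column parities: 10000

Row P: 010, Col P: 10000, Corner: 1


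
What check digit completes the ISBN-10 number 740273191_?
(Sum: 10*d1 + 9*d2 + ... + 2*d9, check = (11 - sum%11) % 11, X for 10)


Weighted sum: 210
210 mod 11 = 1

Check digit: X


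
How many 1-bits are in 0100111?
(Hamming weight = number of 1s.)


Counting 1s in 0100111

4


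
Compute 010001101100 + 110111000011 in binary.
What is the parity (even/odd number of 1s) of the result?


010001101100 = 1132
110111000011 = 3523
Sum = 4655 = 1001000101111
1s count = 7

odd parity (7 ones in 1001000101111)


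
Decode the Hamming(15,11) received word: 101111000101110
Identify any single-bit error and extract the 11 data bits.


Syndrome = 0: no error detected

Data: 11100101110 (no errors)


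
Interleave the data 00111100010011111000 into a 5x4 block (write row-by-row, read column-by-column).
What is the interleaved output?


Matrix:
  0011
  1100
  0100
  1111
  1000
Read columns: 01011011101001010010

01011011101001010010


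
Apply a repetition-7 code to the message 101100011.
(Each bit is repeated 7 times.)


Each bit -> 7 copies

111111100000001111111111111100000000000000000000011111111111111


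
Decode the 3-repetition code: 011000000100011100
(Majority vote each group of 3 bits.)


Groups: 011, 000, 000, 100, 011, 100
Majority votes: 100010

100010


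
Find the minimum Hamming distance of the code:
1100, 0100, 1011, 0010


Comparing all pairs, minimum distance: 1
Can detect 0 errors, correct 0 errors

1


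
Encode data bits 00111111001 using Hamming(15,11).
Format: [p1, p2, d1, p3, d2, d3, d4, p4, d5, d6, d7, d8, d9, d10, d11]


Parity bits: p1=0, p2=1, p3=0, p4=1

010001111111001


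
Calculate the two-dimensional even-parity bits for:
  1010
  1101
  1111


Row parities: 010
Column parities: 1000

Row P: 010, Col P: 1000, Corner: 1


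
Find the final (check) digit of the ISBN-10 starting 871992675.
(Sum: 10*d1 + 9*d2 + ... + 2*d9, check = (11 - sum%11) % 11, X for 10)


Weighted sum: 333
333 mod 11 = 3

Check digit: 8


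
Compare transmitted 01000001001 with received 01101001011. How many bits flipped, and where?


XOR: 00101000010

3 error(s) at position(s): 2, 4, 9


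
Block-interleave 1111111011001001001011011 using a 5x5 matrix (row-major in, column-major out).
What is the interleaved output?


Matrix:
  11111
  11011
  00100
  10010
  11011
Read columns: 1101111001101001101111001

1101111001101001101111001


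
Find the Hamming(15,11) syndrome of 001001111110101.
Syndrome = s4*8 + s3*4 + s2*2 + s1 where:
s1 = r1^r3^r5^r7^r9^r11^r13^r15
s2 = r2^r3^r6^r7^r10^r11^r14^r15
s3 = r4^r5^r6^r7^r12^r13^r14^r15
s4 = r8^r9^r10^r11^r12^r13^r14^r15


s1=0, s2=0, s3=0, s4=0

Syndrome = 0 (no error)


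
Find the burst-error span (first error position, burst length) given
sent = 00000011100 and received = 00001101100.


XOR: 00001110000

Burst at position 4, length 3


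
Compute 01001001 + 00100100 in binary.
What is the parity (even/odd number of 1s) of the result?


01001001 = 73
00100100 = 36
Sum = 109 = 1101101
1s count = 5

odd parity (5 ones in 1101101)


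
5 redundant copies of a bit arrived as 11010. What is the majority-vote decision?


Ones: 3 out of 5
Threshold: 3

1 (3/5 voted 1)


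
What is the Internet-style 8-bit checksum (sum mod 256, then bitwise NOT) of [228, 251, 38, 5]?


Sum = 522 mod 256 = 10
Complement = 245

245


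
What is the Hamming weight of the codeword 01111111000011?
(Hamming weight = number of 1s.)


Counting 1s in 01111111000011

9


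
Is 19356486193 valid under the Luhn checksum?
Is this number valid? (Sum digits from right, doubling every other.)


Luhn sum = 52
52 mod 10 = 2

Invalid (Luhn sum mod 10 = 2)


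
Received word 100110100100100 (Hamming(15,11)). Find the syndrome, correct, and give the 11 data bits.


Syndrome = 0: no error detected

Data: 01010100100 (no errors)


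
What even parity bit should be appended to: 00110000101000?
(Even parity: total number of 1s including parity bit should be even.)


Number of 1s in data: 4
Parity bit: 0

0


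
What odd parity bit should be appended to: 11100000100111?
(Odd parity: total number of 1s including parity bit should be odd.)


Number of 1s in data: 7
Parity bit: 0

0


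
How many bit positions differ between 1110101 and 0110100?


XOR: 1000001
Count of 1s: 2

2


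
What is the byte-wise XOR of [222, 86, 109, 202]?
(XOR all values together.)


XOR chain: 222 ^ 86 ^ 109 ^ 202 = 47

47


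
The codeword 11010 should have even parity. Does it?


Number of 1s: 3

No, parity error (3 ones)


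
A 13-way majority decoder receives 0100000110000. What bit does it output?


Ones: 3 out of 13
Threshold: 7

0 (3/13 voted 1)


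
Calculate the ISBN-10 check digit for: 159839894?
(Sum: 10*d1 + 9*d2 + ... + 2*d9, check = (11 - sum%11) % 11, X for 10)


Weighted sum: 313
313 mod 11 = 5

Check digit: 6


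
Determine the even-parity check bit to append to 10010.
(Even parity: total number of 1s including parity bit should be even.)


Number of 1s in data: 2
Parity bit: 0

0


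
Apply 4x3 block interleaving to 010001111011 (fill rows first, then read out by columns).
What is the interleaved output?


Matrix:
  010
  001
  111
  011
Read columns: 001010110111

001010110111


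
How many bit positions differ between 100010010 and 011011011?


XOR: 111001001
Count of 1s: 5

5


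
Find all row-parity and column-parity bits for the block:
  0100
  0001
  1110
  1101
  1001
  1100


Row parities: 111100
Column parities: 0011

Row P: 111100, Col P: 0011, Corner: 0


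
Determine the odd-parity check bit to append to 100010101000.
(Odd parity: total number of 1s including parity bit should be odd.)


Number of 1s in data: 4
Parity bit: 1

1


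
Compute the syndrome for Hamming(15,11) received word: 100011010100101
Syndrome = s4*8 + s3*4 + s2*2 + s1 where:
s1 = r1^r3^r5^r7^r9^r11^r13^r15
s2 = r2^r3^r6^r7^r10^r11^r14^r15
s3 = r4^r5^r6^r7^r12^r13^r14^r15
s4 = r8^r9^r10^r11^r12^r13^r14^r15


s1=0, s2=1, s3=0, s4=0

Syndrome = 2 (error at position 2)


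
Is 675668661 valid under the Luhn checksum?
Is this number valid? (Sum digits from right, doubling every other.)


Luhn sum = 42
42 mod 10 = 2

Invalid (Luhn sum mod 10 = 2)


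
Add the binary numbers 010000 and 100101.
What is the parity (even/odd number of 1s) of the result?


010000 = 16
100101 = 37
Sum = 53 = 110101
1s count = 4

even parity (4 ones in 110101)


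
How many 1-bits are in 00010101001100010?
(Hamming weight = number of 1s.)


Counting 1s in 00010101001100010

6


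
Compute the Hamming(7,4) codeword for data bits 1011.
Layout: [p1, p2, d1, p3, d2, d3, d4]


Parity bits: p1=0, p2=1, p3=0

0110011


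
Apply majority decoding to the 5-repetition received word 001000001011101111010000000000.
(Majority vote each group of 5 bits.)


Groups: 00100, 00010, 11101, 11101, 00000, 00000
Majority votes: 001100

001100


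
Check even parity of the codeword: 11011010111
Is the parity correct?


Number of 1s: 8

Yes, parity is correct (8 ones)


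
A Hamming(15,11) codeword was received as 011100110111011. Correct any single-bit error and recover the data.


Syndrome = 6: error at position 6

Data: 10110111011 (corrected bit 6)


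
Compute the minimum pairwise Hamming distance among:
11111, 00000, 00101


Comparing all pairs, minimum distance: 2
Can detect 1 errors, correct 0 errors

2


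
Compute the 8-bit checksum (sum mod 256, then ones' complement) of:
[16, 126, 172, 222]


Sum = 536 mod 256 = 24
Complement = 231

231


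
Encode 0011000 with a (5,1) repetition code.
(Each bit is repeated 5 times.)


Each bit -> 5 copies

00000000001111111111000000000000000


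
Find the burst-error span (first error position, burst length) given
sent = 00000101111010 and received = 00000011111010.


XOR: 00000110000000

Burst at position 5, length 2


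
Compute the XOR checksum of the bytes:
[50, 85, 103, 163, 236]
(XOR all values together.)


XOR chain: 50 ^ 85 ^ 103 ^ 163 ^ 236 = 79

79


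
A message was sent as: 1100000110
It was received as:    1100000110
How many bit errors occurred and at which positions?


XOR: 0000000000

0 errors (received matches sent)


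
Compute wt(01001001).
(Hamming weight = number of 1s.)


Counting 1s in 01001001

3


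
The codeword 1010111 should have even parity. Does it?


Number of 1s: 5

No, parity error (5 ones)


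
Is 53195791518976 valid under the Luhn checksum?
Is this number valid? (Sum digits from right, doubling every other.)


Luhn sum = 62
62 mod 10 = 2

Invalid (Luhn sum mod 10 = 2)


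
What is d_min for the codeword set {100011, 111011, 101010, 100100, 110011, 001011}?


Comparing all pairs, minimum distance: 1
Can detect 0 errors, correct 0 errors

1


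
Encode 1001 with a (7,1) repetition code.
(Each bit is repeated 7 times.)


Each bit -> 7 copies

1111111000000000000001111111


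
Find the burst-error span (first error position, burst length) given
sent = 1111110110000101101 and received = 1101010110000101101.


XOR: 0010100000000000000

Burst at position 2, length 3


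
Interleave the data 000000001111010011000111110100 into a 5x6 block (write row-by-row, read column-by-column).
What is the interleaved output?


Matrix:
  000000
  001111
  010011
  000111
  110100
Read columns: 000010010101000010110111001110

000010010101000010110111001110


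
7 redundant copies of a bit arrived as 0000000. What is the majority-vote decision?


Ones: 0 out of 7
Threshold: 4

0 (0/7 voted 1)


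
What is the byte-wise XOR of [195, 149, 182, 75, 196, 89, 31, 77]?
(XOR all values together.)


XOR chain: 195 ^ 149 ^ 182 ^ 75 ^ 196 ^ 89 ^ 31 ^ 77 = 100

100


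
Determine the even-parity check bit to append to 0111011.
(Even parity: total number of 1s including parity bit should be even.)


Number of 1s in data: 5
Parity bit: 1

1


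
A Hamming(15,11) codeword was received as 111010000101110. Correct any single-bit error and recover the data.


Syndrome = 0: no error detected

Data: 11000101110 (no errors)


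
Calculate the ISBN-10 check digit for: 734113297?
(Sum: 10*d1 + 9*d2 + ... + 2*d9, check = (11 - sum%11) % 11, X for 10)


Weighted sum: 206
206 mod 11 = 8

Check digit: 3


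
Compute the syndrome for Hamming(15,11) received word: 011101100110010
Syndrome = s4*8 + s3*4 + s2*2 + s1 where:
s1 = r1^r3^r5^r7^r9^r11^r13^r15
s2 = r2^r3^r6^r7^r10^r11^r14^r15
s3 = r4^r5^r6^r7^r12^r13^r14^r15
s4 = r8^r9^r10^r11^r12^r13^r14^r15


s1=1, s2=1, s3=0, s4=1

Syndrome = 11 (error at position 11)


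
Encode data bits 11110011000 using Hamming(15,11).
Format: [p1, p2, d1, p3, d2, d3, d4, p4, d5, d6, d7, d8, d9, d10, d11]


Parity bits: p1=0, p2=0, p3=0, p4=0

001011100011000


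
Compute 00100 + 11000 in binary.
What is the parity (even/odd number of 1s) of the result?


00100 = 4
11000 = 24
Sum = 28 = 11100
1s count = 3

odd parity (3 ones in 11100)


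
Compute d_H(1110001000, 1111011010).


XOR: 0001010010
Count of 1s: 3

3


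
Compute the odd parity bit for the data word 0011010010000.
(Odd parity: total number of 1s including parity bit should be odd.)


Number of 1s in data: 4
Parity bit: 1

1


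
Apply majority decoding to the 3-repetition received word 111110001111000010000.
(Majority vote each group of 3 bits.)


Groups: 111, 110, 001, 111, 000, 010, 000
Majority votes: 1101000

1101000


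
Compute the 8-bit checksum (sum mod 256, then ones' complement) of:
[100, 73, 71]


Sum = 244 mod 256 = 244
Complement = 11

11


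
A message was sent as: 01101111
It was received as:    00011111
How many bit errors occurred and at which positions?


XOR: 01110000

3 error(s) at position(s): 1, 2, 3


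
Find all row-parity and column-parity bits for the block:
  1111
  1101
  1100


Row parities: 010
Column parities: 1110

Row P: 010, Col P: 1110, Corner: 1


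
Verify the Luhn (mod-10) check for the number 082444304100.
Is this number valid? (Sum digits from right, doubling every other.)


Luhn sum = 43
43 mod 10 = 3

Invalid (Luhn sum mod 10 = 3)


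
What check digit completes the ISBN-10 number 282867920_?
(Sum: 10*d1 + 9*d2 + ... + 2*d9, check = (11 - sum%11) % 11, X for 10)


Weighted sum: 277
277 mod 11 = 2

Check digit: 9


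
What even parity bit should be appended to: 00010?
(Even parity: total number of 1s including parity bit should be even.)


Number of 1s in data: 1
Parity bit: 1

1


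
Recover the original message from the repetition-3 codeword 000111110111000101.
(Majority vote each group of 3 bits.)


Groups: 000, 111, 110, 111, 000, 101
Majority votes: 011101

011101


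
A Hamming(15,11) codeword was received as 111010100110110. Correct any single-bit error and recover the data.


Syndrome = 0: no error detected

Data: 11010110110 (no errors)


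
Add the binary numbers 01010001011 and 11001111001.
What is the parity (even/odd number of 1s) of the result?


01010001011 = 651
11001111001 = 1657
Sum = 2308 = 100100000100
1s count = 3

odd parity (3 ones in 100100000100)


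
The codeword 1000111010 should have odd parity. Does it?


Number of 1s: 5

Yes, parity is correct (5 ones)


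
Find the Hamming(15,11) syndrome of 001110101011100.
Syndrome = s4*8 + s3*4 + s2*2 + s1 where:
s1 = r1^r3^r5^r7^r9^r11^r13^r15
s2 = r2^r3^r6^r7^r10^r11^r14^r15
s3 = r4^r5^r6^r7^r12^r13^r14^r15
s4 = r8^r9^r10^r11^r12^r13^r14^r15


s1=0, s2=1, s3=1, s4=0

Syndrome = 6 (error at position 6)


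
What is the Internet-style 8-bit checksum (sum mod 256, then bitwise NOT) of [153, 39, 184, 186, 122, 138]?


Sum = 822 mod 256 = 54
Complement = 201

201


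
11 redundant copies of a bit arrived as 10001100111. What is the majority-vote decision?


Ones: 6 out of 11
Threshold: 6

1 (6/11 voted 1)


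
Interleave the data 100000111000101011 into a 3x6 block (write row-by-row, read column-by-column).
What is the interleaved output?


Matrix:
  100000
  111000
  101011
Read columns: 111010011000001001

111010011000001001


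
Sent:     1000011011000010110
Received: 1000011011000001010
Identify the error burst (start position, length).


XOR: 0000000000000011100

Burst at position 14, length 3


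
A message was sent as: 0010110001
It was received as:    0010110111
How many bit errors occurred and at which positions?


XOR: 0000000110

2 error(s) at position(s): 7, 8


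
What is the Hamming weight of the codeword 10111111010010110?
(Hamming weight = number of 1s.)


Counting 1s in 10111111010010110

11


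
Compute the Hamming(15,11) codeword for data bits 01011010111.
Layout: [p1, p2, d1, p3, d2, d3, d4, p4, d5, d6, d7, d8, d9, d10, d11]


Parity bits: p1=0, p2=0, p3=1, p4=1

000110111010111


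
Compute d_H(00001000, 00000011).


XOR: 00001011
Count of 1s: 3

3


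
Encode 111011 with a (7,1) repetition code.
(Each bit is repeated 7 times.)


Each bit -> 7 copies

111111111111111111111000000011111111111111


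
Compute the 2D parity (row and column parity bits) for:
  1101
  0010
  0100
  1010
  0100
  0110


Row parities: 111010
Column parities: 0011

Row P: 111010, Col P: 0011, Corner: 0


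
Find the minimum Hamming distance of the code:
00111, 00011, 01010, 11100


Comparing all pairs, minimum distance: 1
Can detect 0 errors, correct 0 errors

1


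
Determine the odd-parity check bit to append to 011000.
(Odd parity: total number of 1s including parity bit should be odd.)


Number of 1s in data: 2
Parity bit: 1

1


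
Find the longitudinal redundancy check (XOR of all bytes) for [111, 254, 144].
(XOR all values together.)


XOR chain: 111 ^ 254 ^ 144 = 1

1


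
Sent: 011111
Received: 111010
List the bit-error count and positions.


XOR: 100101

3 error(s) at position(s): 0, 3, 5


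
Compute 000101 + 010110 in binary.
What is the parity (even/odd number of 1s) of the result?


000101 = 5
010110 = 22
Sum = 27 = 11011
1s count = 4

even parity (4 ones in 11011)


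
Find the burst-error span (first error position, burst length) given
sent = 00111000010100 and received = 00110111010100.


XOR: 00001111000000

Burst at position 4, length 4


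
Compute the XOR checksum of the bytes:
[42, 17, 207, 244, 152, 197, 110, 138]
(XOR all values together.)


XOR chain: 42 ^ 17 ^ 207 ^ 244 ^ 152 ^ 197 ^ 110 ^ 138 = 185

185


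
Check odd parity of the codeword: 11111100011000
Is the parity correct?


Number of 1s: 8

No, parity error (8 ones)


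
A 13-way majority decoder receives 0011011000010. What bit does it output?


Ones: 5 out of 13
Threshold: 7

0 (5/13 voted 1)


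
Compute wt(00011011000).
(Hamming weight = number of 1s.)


Counting 1s in 00011011000

4


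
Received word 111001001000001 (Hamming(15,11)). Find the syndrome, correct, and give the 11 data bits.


Syndrome = 0: no error detected

Data: 10101000001 (no errors)


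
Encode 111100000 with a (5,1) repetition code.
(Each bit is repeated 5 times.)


Each bit -> 5 copies

111111111111111111110000000000000000000000000


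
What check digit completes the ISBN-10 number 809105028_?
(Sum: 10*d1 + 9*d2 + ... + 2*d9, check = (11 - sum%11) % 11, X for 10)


Weighted sum: 206
206 mod 11 = 8

Check digit: 3


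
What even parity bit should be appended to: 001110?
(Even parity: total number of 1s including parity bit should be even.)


Number of 1s in data: 3
Parity bit: 1

1


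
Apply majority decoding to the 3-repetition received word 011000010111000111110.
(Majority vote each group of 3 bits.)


Groups: 011, 000, 010, 111, 000, 111, 110
Majority votes: 1001011

1001011


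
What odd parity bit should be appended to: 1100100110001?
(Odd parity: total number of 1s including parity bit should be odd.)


Number of 1s in data: 6
Parity bit: 1

1


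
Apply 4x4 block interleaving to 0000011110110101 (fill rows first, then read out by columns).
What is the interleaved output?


Matrix:
  0000
  0111
  1011
  0101
Read columns: 0010010101100111

0010010101100111


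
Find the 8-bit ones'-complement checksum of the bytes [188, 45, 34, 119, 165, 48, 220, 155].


Sum = 974 mod 256 = 206
Complement = 49

49


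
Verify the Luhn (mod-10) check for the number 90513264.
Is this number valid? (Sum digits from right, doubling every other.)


Luhn sum = 26
26 mod 10 = 6

Invalid (Luhn sum mod 10 = 6)


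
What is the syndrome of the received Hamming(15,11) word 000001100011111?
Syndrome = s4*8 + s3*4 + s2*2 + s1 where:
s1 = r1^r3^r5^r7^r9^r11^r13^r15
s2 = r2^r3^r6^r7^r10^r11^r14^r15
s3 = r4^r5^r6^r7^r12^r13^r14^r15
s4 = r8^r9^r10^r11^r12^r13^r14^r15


s1=0, s2=1, s3=0, s4=1

Syndrome = 10 (error at position 10)


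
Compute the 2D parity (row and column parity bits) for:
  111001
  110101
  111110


Row parities: 001
Column parities: 110010

Row P: 001, Col P: 110010, Corner: 1


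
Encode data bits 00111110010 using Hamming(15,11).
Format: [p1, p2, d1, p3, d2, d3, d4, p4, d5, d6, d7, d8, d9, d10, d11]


Parity bits: p1=1, p2=1, p3=1, p4=0

110101101110010


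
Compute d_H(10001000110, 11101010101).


XOR: 01100010011
Count of 1s: 5

5


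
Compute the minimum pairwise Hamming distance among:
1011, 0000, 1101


Comparing all pairs, minimum distance: 2
Can detect 1 errors, correct 0 errors

2


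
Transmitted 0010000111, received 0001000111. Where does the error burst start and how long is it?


XOR: 0011000000

Burst at position 2, length 2


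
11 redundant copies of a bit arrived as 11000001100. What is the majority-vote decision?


Ones: 4 out of 11
Threshold: 6

0 (4/11 voted 1)


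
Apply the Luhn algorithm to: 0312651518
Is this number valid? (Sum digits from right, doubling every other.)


Luhn sum = 32
32 mod 10 = 2

Invalid (Luhn sum mod 10 = 2)


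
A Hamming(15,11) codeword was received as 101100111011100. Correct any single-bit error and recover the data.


Syndrome = 10: error at position 10

Data: 10011111100 (corrected bit 10)


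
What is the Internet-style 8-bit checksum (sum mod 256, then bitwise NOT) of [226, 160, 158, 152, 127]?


Sum = 823 mod 256 = 55
Complement = 200

200


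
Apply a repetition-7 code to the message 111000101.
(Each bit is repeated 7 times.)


Each bit -> 7 copies

111111111111111111111000000000000000000000111111100000001111111


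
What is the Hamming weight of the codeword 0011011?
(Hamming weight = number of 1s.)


Counting 1s in 0011011

4


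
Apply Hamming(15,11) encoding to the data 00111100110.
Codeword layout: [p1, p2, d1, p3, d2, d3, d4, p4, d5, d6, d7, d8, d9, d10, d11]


Parity bits: p1=1, p2=0, p3=0, p4=0

100001101100110


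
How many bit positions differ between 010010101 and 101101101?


XOR: 111111000
Count of 1s: 6

6


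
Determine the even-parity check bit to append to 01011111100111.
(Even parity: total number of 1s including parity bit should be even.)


Number of 1s in data: 10
Parity bit: 0

0


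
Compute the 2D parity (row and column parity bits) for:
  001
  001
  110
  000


Row parities: 1100
Column parities: 110

Row P: 1100, Col P: 110, Corner: 0


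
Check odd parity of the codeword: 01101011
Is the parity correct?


Number of 1s: 5

Yes, parity is correct (5 ones)


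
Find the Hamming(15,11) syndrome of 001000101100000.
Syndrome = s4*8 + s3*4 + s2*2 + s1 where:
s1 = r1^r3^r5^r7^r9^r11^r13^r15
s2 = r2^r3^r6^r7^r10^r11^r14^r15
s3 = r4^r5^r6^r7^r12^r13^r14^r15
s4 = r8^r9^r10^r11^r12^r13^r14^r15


s1=1, s2=1, s3=1, s4=0

Syndrome = 7 (error at position 7)
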